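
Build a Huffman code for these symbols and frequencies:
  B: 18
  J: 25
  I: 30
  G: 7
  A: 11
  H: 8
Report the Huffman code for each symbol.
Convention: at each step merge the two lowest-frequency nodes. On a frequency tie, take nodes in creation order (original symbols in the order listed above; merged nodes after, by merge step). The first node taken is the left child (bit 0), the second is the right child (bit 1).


Huffman tree construction:
Step 1: Merge G(7) + H(8) = 15
Step 2: Merge A(11) + (G+H)(15) = 26
Step 3: Merge B(18) + J(25) = 43
Step 4: Merge (A+(G+H))(26) + I(30) = 56
Step 5: Merge (B+J)(43) + ((A+(G+H))+I)(56) = 99
Read each symbol's code off the tree from the root (left child = 0, right child = 1).

Codes:
  B: 00 (length 2)
  J: 01 (length 2)
  I: 11 (length 2)
  G: 1010 (length 4)
  A: 100 (length 3)
  H: 1011 (length 4)
Average code length: 239/99 = 2.4141 bits/symbol


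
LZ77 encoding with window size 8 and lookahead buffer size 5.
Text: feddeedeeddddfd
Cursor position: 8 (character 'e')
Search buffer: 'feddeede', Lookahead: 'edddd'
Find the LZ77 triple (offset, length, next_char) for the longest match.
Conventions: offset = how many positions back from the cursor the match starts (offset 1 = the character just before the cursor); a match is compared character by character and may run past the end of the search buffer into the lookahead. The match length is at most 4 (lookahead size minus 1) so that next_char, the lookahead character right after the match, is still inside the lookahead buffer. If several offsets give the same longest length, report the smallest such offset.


Try each offset into the search buffer:
  offset=1 (pos 7, char 'e'): match length 1
  offset=2 (pos 6, char 'd'): match length 0
  offset=3 (pos 5, char 'e'): match length 2
  offset=4 (pos 4, char 'e'): match length 1
  offset=5 (pos 3, char 'd'): match length 0
  offset=6 (pos 2, char 'd'): match length 0
  offset=7 (pos 1, char 'e'): match length 3
  offset=8 (pos 0, char 'f'): match length 0
Longest match has length 3 at offset 7.
next_char = character at position 8 + 3 = 11 -> 'd'

Best match: offset=7, length=3 (matching 'edd' starting at position 1)
LZ77 triple: (7, 3, 'd')


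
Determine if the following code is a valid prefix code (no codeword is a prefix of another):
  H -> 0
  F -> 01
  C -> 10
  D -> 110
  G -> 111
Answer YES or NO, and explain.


Checking each pair (does one codeword prefix another?):
  H='0' vs F='01': prefix -- VIOLATION

NO -- this is NOT a valid prefix code. H (0) is a prefix of F (01).


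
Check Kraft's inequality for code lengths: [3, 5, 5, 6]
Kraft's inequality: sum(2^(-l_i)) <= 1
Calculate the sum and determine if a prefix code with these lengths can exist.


Sum = 2^(-3) + 2^(-5) + 2^(-5) + 2^(-6)
    = 0.125 + 0.03125 + 0.03125 + 0.015625
    = 13/64 = 0.203125
Since 0.203125 <= 1, Kraft's inequality IS satisfied.
A prefix code with these lengths CAN exist.

Kraft sum = 0.203125. Satisfied.


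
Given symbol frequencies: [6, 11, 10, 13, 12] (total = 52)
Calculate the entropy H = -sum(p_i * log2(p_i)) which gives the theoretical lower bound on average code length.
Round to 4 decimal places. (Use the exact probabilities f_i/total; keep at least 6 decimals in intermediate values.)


Per-symbol terms -p_i * log2(p_i) with p_i = f_i/52:
  p = 6/52 = 0.115385: log2(p) = -3.115477, -p*log2(p) = 0.359478
  p = 11/52 = 0.211538: log2(p) = -2.241008, -p*log2(p) = 0.474059
  p = 10/52 = 0.192308: log2(p) = -2.378512, -p*log2(p) = 0.457406
  p = 13/52 = 0.250000: log2(p) = -2.000000, -p*log2(p) = 0.500000
  p = 12/52 = 0.230769: log2(p) = -2.115477, -p*log2(p) = 0.488187
H = 0.359478 + 0.474059 + 0.457406 + 0.500000 + 0.488187 = 2.279130

H = 2.2791 bits/symbol


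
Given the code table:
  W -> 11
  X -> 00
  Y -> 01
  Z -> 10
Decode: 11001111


Decoding:
11 -> W
00 -> X
11 -> W
11 -> W


Result: WXWW


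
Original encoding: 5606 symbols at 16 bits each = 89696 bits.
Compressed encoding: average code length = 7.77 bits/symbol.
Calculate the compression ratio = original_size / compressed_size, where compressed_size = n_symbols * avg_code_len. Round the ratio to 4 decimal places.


original_size = n_symbols * orig_bits = 5606 * 16 = 89696 bits
compressed_size = n_symbols * avg_code_len = 5606 * 7.77 = 43558.62 bits
ratio = original_size / compressed_size = 89696 / 43558.62 = 2.0592

Compression ratio = 2.0592


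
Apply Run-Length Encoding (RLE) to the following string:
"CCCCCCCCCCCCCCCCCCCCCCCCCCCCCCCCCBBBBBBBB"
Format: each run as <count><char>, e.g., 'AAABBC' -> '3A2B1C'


Scanning runs left to right:
  i=0: run of 'C' x 33 -> '33C'
  i=33: run of 'B' x 8 -> '8B'

RLE = 33C8B


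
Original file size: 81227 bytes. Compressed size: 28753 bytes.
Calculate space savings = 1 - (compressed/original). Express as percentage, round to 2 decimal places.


ratio = compressed/original = 28753/81227 = 0.353983
savings = 1 - ratio = 1 - 0.353983 = 0.646017
as a percentage: 0.646017 * 100 = 64.6%

Space savings = 1 - 28753/81227 = 64.6%


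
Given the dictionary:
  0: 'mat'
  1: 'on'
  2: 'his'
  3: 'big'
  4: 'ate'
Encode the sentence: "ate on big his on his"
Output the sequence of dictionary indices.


Look up each word in the dictionary:
  'ate' -> 4
  'on' -> 1
  'big' -> 3
  'his' -> 2
  'on' -> 1
  'his' -> 2

Encoded: [4, 1, 3, 2, 1, 2]


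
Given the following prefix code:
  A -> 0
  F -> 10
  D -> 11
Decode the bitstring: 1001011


Decoding step by step:
Bits 10 -> F
Bits 0 -> A
Bits 10 -> F
Bits 11 -> D


Decoded message: FAFD


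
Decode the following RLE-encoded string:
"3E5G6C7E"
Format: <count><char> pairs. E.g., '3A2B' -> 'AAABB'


Expanding each <count><char> pair:
  3E -> 'EEE'
  5G -> 'GGGGG'
  6C -> 'CCCCCC'
  7E -> 'EEEEEEE'

Decoded = EEEGGGGGCCCCCCEEEEEEE


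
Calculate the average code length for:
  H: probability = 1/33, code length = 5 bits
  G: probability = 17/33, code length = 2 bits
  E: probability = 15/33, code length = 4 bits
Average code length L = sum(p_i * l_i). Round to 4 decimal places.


Weighted contributions p_i * l_i:
  H: (1/33) * 5 = 5/33
  G: (17/33) * 2 = 34/33
  E: (15/33) * 4 = 60/33
Sum = (5 + 34 + 60)/33 = 99/33

L = 99/33 = 3.0000 bits/symbol


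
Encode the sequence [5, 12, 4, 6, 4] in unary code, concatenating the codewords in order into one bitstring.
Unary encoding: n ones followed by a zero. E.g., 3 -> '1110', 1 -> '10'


Encode each number as n ones followed by a terminating 0:
  5 -> 111110 (6 bits)
  12 -> 1111111111110 (13 bits)
  4 -> 11110 (5 bits)
  6 -> 1111110 (7 bits)
  4 -> 11110 (5 bits)
Total length = 6 + 13 + 5 + 7 + 5 = 36 bits.

Unary([5, 12, 4, 6, 4]) = 111110111111111111011110111111011110 (36 bits)


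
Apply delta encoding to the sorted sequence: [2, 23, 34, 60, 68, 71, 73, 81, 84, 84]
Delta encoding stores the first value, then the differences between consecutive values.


First value: 2
Deltas:
  23 - 2 = 21
  34 - 23 = 11
  60 - 34 = 26
  68 - 60 = 8
  71 - 68 = 3
  73 - 71 = 2
  81 - 73 = 8
  84 - 81 = 3
  84 - 84 = 0


Delta encoded: [2, 21, 11, 26, 8, 3, 2, 8, 3, 0]


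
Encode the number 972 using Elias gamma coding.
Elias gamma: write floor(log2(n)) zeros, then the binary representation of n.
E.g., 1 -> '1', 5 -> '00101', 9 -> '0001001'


num_bits = floor(log2(972)) + 1 = 10
leading_zeros = num_bits - 1 = 9
binary(972) = 1111001100

Elias gamma(972) = '000000000' + '1111001100' = 0000000001111001100 (19 bits)


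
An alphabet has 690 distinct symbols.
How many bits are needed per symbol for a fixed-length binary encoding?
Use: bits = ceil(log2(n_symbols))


log2(690) = 9.4305
Bracket: 2^9 = 512 < 690 <= 2^10 = 1024
So ceil(log2(690)) = 10

bits = ceil(log2(690)) = ceil(9.4305) = 10 bits


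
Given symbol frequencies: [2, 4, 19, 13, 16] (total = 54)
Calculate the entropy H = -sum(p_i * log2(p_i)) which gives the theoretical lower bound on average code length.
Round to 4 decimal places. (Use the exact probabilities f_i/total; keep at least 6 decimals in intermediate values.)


Per-symbol terms -p_i * log2(p_i) with p_i = f_i/54:
  p = 2/54 = 0.037037: log2(p) = -4.754888, -p*log2(p) = 0.176107
  p = 4/54 = 0.074074: log2(p) = -3.754888, -p*log2(p) = 0.278140
  p = 19/54 = 0.351852: log2(p) = -1.506960, -p*log2(p) = 0.530227
  p = 13/54 = 0.240741: log2(p) = -2.054448, -p*log2(p) = 0.494589
  p = 16/54 = 0.296296: log2(p) = -1.754888, -p*log2(p) = 0.519967
H = 0.176107 + 0.278140 + 0.530227 + 0.494589 + 0.519967 = 1.999030

H = 1.999 bits/symbol


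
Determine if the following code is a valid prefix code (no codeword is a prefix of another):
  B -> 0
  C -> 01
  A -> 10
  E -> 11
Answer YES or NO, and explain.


Checking each pair (does one codeword prefix another?):
  B='0' vs C='01': prefix -- VIOLATION

NO -- this is NOT a valid prefix code. B (0) is a prefix of C (01).


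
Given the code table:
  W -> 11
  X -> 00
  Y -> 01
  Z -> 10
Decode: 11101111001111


Decoding:
11 -> W
10 -> Z
11 -> W
11 -> W
00 -> X
11 -> W
11 -> W


Result: WZWWXWW


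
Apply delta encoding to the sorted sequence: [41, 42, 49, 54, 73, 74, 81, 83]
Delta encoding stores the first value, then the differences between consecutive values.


First value: 41
Deltas:
  42 - 41 = 1
  49 - 42 = 7
  54 - 49 = 5
  73 - 54 = 19
  74 - 73 = 1
  81 - 74 = 7
  83 - 81 = 2


Delta encoded: [41, 1, 7, 5, 19, 1, 7, 2]


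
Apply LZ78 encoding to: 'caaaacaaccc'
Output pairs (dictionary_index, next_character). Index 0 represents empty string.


LZ78 encoding steps:
Dictionary: {0: ''}
Step 1: w='' (idx 0), next='c' -> output (0, 'c'), add 'c' as idx 1
Step 2: w='' (idx 0), next='a' -> output (0, 'a'), add 'a' as idx 2
Step 3: w='a' (idx 2), next='a' -> output (2, 'a'), add 'aa' as idx 3
Step 4: w='a' (idx 2), next='c' -> output (2, 'c'), add 'ac' as idx 4
Step 5: w='aa' (idx 3), next='c' -> output (3, 'c'), add 'aac' as idx 5
Step 6: w='c' (idx 1), next='c' -> output (1, 'c'), add 'cc' as idx 6


Encoded: [(0, 'c'), (0, 'a'), (2, 'a'), (2, 'c'), (3, 'c'), (1, 'c')]


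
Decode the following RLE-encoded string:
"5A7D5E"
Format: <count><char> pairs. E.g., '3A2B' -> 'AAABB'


Expanding each <count><char> pair:
  5A -> 'AAAAA'
  7D -> 'DDDDDDD'
  5E -> 'EEEEE'

Decoded = AAAAADDDDDDDEEEEE


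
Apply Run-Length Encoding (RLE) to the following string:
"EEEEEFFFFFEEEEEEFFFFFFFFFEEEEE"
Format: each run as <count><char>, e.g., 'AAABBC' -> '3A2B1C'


Scanning runs left to right:
  i=0: run of 'E' x 5 -> '5E'
  i=5: run of 'F' x 5 -> '5F'
  i=10: run of 'E' x 6 -> '6E'
  i=16: run of 'F' x 9 -> '9F'
  i=25: run of 'E' x 5 -> '5E'

RLE = 5E5F6E9F5E


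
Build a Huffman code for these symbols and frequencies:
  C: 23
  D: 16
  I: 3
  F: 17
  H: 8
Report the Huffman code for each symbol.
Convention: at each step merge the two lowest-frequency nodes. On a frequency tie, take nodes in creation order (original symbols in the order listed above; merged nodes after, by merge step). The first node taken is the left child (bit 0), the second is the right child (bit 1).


Huffman tree construction:
Step 1: Merge I(3) + H(8) = 11
Step 2: Merge (I+H)(11) + D(16) = 27
Step 3: Merge F(17) + C(23) = 40
Step 4: Merge ((I+H)+D)(27) + (F+C)(40) = 67
Read each symbol's code off the tree from the root (left child = 0, right child = 1).

Codes:
  C: 11 (length 2)
  D: 01 (length 2)
  I: 000 (length 3)
  F: 10 (length 2)
  H: 001 (length 3)
Average code length: 145/67 = 2.1642 bits/symbol


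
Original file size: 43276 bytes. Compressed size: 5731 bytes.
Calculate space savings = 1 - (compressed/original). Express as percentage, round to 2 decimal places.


ratio = compressed/original = 5731/43276 = 0.132429
savings = 1 - ratio = 1 - 0.132429 = 0.867571
as a percentage: 0.867571 * 100 = 86.76%

Space savings = 1 - 5731/43276 = 86.76%


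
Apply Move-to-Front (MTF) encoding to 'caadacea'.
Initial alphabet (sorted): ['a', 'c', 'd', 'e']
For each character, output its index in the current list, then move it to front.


MTF encoding:
'c': index 1 in ['a', 'c', 'd', 'e'] -> ['c', 'a', 'd', 'e']
'a': index 1 in ['c', 'a', 'd', 'e'] -> ['a', 'c', 'd', 'e']
'a': index 0 in ['a', 'c', 'd', 'e'] -> ['a', 'c', 'd', 'e']
'd': index 2 in ['a', 'c', 'd', 'e'] -> ['d', 'a', 'c', 'e']
'a': index 1 in ['d', 'a', 'c', 'e'] -> ['a', 'd', 'c', 'e']
'c': index 2 in ['a', 'd', 'c', 'e'] -> ['c', 'a', 'd', 'e']
'e': index 3 in ['c', 'a', 'd', 'e'] -> ['e', 'c', 'a', 'd']
'a': index 2 in ['e', 'c', 'a', 'd'] -> ['a', 'e', 'c', 'd']


Output: [1, 1, 0, 2, 1, 2, 3, 2]


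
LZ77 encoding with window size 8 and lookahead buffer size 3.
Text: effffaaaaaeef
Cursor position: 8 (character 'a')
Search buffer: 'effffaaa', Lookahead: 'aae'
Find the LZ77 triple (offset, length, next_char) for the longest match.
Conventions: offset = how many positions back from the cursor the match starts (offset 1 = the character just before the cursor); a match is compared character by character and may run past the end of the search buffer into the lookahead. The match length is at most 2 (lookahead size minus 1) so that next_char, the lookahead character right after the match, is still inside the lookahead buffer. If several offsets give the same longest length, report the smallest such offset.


Try each offset into the search buffer:
  offset=1 (pos 7, char 'a'): match length 2
  offset=2 (pos 6, char 'a'): match length 2
  offset=3 (pos 5, char 'a'): match length 2
  offset=4 (pos 4, char 'f'): match length 0
  offset=5 (pos 3, char 'f'): match length 0
  offset=6 (pos 2, char 'f'): match length 0
  offset=7 (pos 1, char 'f'): match length 0
  offset=8 (pos 0, char 'e'): match length 0
Longest match has length 2, found at offsets 1, 2, 3; take the smallest, offset 1.
next_char = character at position 8 + 2 = 10 -> 'e'

Best match: offset=1, length=2 (matching 'aa' starting at position 7)
LZ77 triple: (1, 2, 'e')


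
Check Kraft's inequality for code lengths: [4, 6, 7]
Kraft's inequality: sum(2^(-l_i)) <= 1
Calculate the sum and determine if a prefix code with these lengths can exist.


Sum = 2^(-4) + 2^(-6) + 2^(-7)
    = 0.0625 + 0.015625 + 0.0078125
    = 11/128 = 0.0859375
Since 0.0859375 <= 1, Kraft's inequality IS satisfied.
A prefix code with these lengths CAN exist.

Kraft sum = 0.0859375. Satisfied.


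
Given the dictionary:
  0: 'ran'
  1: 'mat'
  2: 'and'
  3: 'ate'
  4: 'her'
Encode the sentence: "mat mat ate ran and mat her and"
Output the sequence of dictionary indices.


Look up each word in the dictionary:
  'mat' -> 1
  'mat' -> 1
  'ate' -> 3
  'ran' -> 0
  'and' -> 2
  'mat' -> 1
  'her' -> 4
  'and' -> 2

Encoded: [1, 1, 3, 0, 2, 1, 4, 2]


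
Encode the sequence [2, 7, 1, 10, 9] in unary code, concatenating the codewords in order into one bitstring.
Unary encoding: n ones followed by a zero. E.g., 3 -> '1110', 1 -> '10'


Encode each number as n ones followed by a terminating 0:
  2 -> 110 (3 bits)
  7 -> 11111110 (8 bits)
  1 -> 10 (2 bits)
  10 -> 11111111110 (11 bits)
  9 -> 1111111110 (10 bits)
Total length = 3 + 8 + 2 + 11 + 10 = 34 bits.

Unary([2, 7, 1, 10, 9]) = 1101111111010111111111101111111110 (34 bits)


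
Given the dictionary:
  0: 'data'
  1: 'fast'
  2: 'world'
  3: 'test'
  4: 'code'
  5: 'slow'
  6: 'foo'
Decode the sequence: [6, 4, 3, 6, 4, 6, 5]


Look up each index in the dictionary:
  6 -> 'foo'
  4 -> 'code'
  3 -> 'test'
  6 -> 'foo'
  4 -> 'code'
  6 -> 'foo'
  5 -> 'slow'

Decoded: "foo code test foo code foo slow"


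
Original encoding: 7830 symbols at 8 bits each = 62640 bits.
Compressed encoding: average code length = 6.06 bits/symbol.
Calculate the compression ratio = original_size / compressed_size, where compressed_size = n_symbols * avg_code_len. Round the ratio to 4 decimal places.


original_size = n_symbols * orig_bits = 7830 * 8 = 62640 bits
compressed_size = n_symbols * avg_code_len = 7830 * 6.06 = 47449.8 bits
ratio = original_size / compressed_size = 62640 / 47449.8 = 1.3201

Compression ratio = 1.3201


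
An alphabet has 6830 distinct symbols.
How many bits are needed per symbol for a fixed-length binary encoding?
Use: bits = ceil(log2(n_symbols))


log2(6830) = 12.7377
Bracket: 2^12 = 4096 < 6830 <= 2^13 = 8192
So ceil(log2(6830)) = 13

bits = ceil(log2(6830)) = ceil(12.7377) = 13 bits


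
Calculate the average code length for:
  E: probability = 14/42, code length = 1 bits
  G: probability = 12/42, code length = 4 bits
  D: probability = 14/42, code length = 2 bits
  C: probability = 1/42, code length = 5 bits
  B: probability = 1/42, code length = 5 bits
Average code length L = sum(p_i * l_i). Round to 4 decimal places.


Weighted contributions p_i * l_i:
  E: (14/42) * 1 = 14/42
  G: (12/42) * 4 = 48/42
  D: (14/42) * 2 = 28/42
  C: (1/42) * 5 = 5/42
  B: (1/42) * 5 = 5/42
Sum = (14 + 48 + 28 + 5 + 5)/42 = 100/42

L = 100/42 = 2.3810 bits/symbol


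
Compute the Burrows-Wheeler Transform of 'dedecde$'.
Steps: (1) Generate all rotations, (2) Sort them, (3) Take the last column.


Rotations (sorted):
  0: $dedecde -> last char: e
  1: cde$dede -> last char: e
  2: de$dedec -> last char: c
  3: decde$de -> last char: e
  4: dedecde$ -> last char: $
  5: e$dedecd -> last char: d
  6: ecde$ded -> last char: d
  7: edecde$d -> last char: d


BWT = eece$ddd


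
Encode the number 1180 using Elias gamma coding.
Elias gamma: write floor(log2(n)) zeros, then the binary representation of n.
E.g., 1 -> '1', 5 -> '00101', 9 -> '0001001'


num_bits = floor(log2(1180)) + 1 = 11
leading_zeros = num_bits - 1 = 10
binary(1180) = 10010011100

Elias gamma(1180) = '0000000000' + '10010011100' = 000000000010010011100 (21 bits)


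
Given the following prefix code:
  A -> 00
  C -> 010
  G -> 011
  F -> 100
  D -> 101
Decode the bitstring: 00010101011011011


Decoding step by step:
Bits 00 -> A
Bits 010 -> C
Bits 101 -> D
Bits 011 -> G
Bits 011 -> G
Bits 011 -> G


Decoded message: ACDGGG


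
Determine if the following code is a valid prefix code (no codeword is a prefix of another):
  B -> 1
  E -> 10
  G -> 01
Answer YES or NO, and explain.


Checking each pair (does one codeword prefix another?):
  B='1' vs E='10': prefix -- VIOLATION

NO -- this is NOT a valid prefix code. B (1) is a prefix of E (10).


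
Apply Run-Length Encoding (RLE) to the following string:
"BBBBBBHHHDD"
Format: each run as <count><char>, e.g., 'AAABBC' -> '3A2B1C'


Scanning runs left to right:
  i=0: run of 'B' x 6 -> '6B'
  i=6: run of 'H' x 3 -> '3H'
  i=9: run of 'D' x 2 -> '2D'

RLE = 6B3H2D


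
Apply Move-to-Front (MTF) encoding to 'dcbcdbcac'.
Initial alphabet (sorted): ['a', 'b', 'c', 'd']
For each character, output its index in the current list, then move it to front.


MTF encoding:
'd': index 3 in ['a', 'b', 'c', 'd'] -> ['d', 'a', 'b', 'c']
'c': index 3 in ['d', 'a', 'b', 'c'] -> ['c', 'd', 'a', 'b']
'b': index 3 in ['c', 'd', 'a', 'b'] -> ['b', 'c', 'd', 'a']
'c': index 1 in ['b', 'c', 'd', 'a'] -> ['c', 'b', 'd', 'a']
'd': index 2 in ['c', 'b', 'd', 'a'] -> ['d', 'c', 'b', 'a']
'b': index 2 in ['d', 'c', 'b', 'a'] -> ['b', 'd', 'c', 'a']
'c': index 2 in ['b', 'd', 'c', 'a'] -> ['c', 'b', 'd', 'a']
'a': index 3 in ['c', 'b', 'd', 'a'] -> ['a', 'c', 'b', 'd']
'c': index 1 in ['a', 'c', 'b', 'd'] -> ['c', 'a', 'b', 'd']


Output: [3, 3, 3, 1, 2, 2, 2, 3, 1]


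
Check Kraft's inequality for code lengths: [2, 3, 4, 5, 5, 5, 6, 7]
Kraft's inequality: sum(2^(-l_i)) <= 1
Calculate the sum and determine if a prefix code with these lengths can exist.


Sum = 2^(-2) + 2^(-3) + 2^(-4) + 2^(-5) + 2^(-5) + 2^(-5) + 2^(-6) + 2^(-7)
    = 0.25 + 0.125 + 0.0625 + 0.03125 + 0.03125 + 0.03125 + 0.015625 + 0.0078125
    = 71/128 = 0.5546875
Since 0.5546875 <= 1, Kraft's inequality IS satisfied.
A prefix code with these lengths CAN exist.

Kraft sum = 0.5546875. Satisfied.


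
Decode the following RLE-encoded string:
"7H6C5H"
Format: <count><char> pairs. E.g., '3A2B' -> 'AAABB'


Expanding each <count><char> pair:
  7H -> 'HHHHHHH'
  6C -> 'CCCCCC'
  5H -> 'HHHHH'

Decoded = HHHHHHHCCCCCCHHHHH


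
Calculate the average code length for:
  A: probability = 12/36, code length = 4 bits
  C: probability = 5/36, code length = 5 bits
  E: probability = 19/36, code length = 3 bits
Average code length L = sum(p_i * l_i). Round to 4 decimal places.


Weighted contributions p_i * l_i:
  A: (12/36) * 4 = 48/36
  C: (5/36) * 5 = 25/36
  E: (19/36) * 3 = 57/36
Sum = (48 + 25 + 57)/36 = 130/36

L = 130/36 = 3.6111 bits/symbol


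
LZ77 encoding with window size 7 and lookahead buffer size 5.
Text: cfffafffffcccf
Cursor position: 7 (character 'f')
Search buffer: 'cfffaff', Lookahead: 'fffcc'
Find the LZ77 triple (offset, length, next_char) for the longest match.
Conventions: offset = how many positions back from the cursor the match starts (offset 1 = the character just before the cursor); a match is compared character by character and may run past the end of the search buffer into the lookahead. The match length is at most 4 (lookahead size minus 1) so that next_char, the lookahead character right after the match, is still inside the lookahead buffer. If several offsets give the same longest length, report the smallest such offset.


Try each offset into the search buffer:
  offset=1 (pos 6, char 'f'): match length 3
  offset=2 (pos 5, char 'f'): match length 3
  offset=3 (pos 4, char 'a'): match length 0
  offset=4 (pos 3, char 'f'): match length 1
  offset=5 (pos 2, char 'f'): match length 2
  offset=6 (pos 1, char 'f'): match length 3
  offset=7 (pos 0, char 'c'): match length 0
Longest match has length 3, found at offsets 1, 2, 6; take the smallest, offset 1.
next_char = character at position 7 + 3 = 10 -> 'c'

Best match: offset=1, length=3 (matching 'fff' starting at position 6)
LZ77 triple: (1, 3, 'c')


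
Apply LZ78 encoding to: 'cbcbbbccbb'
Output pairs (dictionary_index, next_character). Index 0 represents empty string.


LZ78 encoding steps:
Dictionary: {0: ''}
Step 1: w='' (idx 0), next='c' -> output (0, 'c'), add 'c' as idx 1
Step 2: w='' (idx 0), next='b' -> output (0, 'b'), add 'b' as idx 2
Step 3: w='c' (idx 1), next='b' -> output (1, 'b'), add 'cb' as idx 3
Step 4: w='b' (idx 2), next='b' -> output (2, 'b'), add 'bb' as idx 4
Step 5: w='c' (idx 1), next='c' -> output (1, 'c'), add 'cc' as idx 5
Step 6: w='bb' (idx 4), end of input -> output (4, '')


Encoded: [(0, 'c'), (0, 'b'), (1, 'b'), (2, 'b'), (1, 'c'), (4, '')]


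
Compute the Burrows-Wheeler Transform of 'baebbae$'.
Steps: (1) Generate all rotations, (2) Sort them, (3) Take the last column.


Rotations (sorted):
  0: $baebbae -> last char: e
  1: ae$baebb -> last char: b
  2: aebbae$b -> last char: b
  3: bae$baeb -> last char: b
  4: baebbae$ -> last char: $
  5: bbae$bae -> last char: e
  6: e$baebba -> last char: a
  7: ebbae$ba -> last char: a


BWT = ebbb$eaa


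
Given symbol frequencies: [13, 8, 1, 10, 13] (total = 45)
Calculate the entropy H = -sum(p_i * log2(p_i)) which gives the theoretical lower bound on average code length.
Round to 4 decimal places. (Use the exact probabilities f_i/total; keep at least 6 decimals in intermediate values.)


Per-symbol terms -p_i * log2(p_i) with p_i = f_i/45:
  p = 13/45 = 0.288889: log2(p) = -1.791413, -p*log2(p) = 0.517519
  p = 8/45 = 0.177778: log2(p) = -2.491853, -p*log2(p) = 0.442996
  p = 1/45 = 0.022222: log2(p) = -5.491853, -p*log2(p) = 0.122041
  p = 10/45 = 0.222222: log2(p) = -2.169925, -p*log2(p) = 0.482206
  p = 13/45 = 0.288889: log2(p) = -1.791413, -p*log2(p) = 0.517519
H = 0.517519 + 0.442996 + 0.122041 + 0.482206 + 0.517519 = 2.082281

H = 2.0823 bits/symbol


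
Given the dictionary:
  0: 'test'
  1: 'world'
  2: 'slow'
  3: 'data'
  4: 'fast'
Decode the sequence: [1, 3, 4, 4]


Look up each index in the dictionary:
  1 -> 'world'
  3 -> 'data'
  4 -> 'fast'
  4 -> 'fast'

Decoded: "world data fast fast"


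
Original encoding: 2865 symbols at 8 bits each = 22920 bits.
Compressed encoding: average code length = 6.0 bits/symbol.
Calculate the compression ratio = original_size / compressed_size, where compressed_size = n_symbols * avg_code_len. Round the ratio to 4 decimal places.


original_size = n_symbols * orig_bits = 2865 * 8 = 22920 bits
compressed_size = n_symbols * avg_code_len = 2865 * 6.0 = 17190.0 bits
ratio = original_size / compressed_size = 22920 / 17190.0 = 1.3333

Compression ratio = 1.3333


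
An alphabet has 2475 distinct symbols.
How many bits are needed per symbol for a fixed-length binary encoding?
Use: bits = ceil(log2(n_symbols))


log2(2475) = 11.2732
Bracket: 2^11 = 2048 < 2475 <= 2^12 = 4096
So ceil(log2(2475)) = 12

bits = ceil(log2(2475)) = ceil(11.2732) = 12 bits


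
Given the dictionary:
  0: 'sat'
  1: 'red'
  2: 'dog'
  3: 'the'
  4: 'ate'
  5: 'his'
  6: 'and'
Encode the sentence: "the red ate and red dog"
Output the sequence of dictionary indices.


Look up each word in the dictionary:
  'the' -> 3
  'red' -> 1
  'ate' -> 4
  'and' -> 6
  'red' -> 1
  'dog' -> 2

Encoded: [3, 1, 4, 6, 1, 2]


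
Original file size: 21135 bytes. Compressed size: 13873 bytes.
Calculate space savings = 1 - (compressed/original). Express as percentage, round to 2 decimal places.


ratio = compressed/original = 13873/21135 = 0.656399
savings = 1 - ratio = 1 - 0.656399 = 0.343601
as a percentage: 0.343601 * 100 = 34.36%

Space savings = 1 - 13873/21135 = 34.36%


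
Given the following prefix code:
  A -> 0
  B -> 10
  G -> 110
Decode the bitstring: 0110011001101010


Decoding step by step:
Bits 0 -> A
Bits 110 -> G
Bits 0 -> A
Bits 110 -> G
Bits 0 -> A
Bits 110 -> G
Bits 10 -> B
Bits 10 -> B


Decoded message: AGAGAGBB


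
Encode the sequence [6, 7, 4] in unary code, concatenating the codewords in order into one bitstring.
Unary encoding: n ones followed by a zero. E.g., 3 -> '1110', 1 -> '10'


Encode each number as n ones followed by a terminating 0:
  6 -> 1111110 (7 bits)
  7 -> 11111110 (8 bits)
  4 -> 11110 (5 bits)
Total length = 7 + 8 + 5 = 20 bits.

Unary([6, 7, 4]) = 11111101111111011110 (20 bits)


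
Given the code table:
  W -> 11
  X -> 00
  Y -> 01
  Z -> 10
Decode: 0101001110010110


Decoding:
01 -> Y
01 -> Y
00 -> X
11 -> W
10 -> Z
01 -> Y
01 -> Y
10 -> Z


Result: YYXWZYYZ


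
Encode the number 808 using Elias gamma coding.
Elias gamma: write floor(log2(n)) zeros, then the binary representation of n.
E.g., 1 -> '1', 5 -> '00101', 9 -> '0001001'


num_bits = floor(log2(808)) + 1 = 10
leading_zeros = num_bits - 1 = 9
binary(808) = 1100101000

Elias gamma(808) = '000000000' + '1100101000' = 0000000001100101000 (19 bits)


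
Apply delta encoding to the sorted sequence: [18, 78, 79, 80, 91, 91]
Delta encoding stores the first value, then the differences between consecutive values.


First value: 18
Deltas:
  78 - 18 = 60
  79 - 78 = 1
  80 - 79 = 1
  91 - 80 = 11
  91 - 91 = 0


Delta encoded: [18, 60, 1, 1, 11, 0]


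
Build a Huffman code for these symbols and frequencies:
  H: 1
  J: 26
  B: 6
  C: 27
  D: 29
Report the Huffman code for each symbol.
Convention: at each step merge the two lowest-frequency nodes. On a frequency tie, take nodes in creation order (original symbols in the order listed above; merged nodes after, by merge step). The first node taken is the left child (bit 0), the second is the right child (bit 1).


Huffman tree construction:
Step 1: Merge H(1) + B(6) = 7
Step 2: Merge (H+B)(7) + J(26) = 33
Step 3: Merge C(27) + D(29) = 56
Step 4: Merge ((H+B)+J)(33) + (C+D)(56) = 89
Read each symbol's code off the tree from the root (left child = 0, right child = 1).

Codes:
  H: 000 (length 3)
  J: 01 (length 2)
  B: 001 (length 3)
  C: 10 (length 2)
  D: 11 (length 2)
Average code length: 185/89 = 2.0787 bits/symbol


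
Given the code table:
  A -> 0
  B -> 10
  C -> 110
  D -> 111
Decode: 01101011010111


Decoding:
0 -> A
110 -> C
10 -> B
110 -> C
10 -> B
111 -> D


Result: ACBCBD


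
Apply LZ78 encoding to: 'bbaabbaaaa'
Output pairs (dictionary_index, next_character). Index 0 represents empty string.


LZ78 encoding steps:
Dictionary: {0: ''}
Step 1: w='' (idx 0), next='b' -> output (0, 'b'), add 'b' as idx 1
Step 2: w='b' (idx 1), next='a' -> output (1, 'a'), add 'ba' as idx 2
Step 3: w='' (idx 0), next='a' -> output (0, 'a'), add 'a' as idx 3
Step 4: w='b' (idx 1), next='b' -> output (1, 'b'), add 'bb' as idx 4
Step 5: w='a' (idx 3), next='a' -> output (3, 'a'), add 'aa' as idx 5
Step 6: w='aa' (idx 5), end of input -> output (5, '')


Encoded: [(0, 'b'), (1, 'a'), (0, 'a'), (1, 'b'), (3, 'a'), (5, '')]


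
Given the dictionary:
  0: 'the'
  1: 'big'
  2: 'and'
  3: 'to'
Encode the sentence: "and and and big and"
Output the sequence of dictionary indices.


Look up each word in the dictionary:
  'and' -> 2
  'and' -> 2
  'and' -> 2
  'big' -> 1
  'and' -> 2

Encoded: [2, 2, 2, 1, 2]


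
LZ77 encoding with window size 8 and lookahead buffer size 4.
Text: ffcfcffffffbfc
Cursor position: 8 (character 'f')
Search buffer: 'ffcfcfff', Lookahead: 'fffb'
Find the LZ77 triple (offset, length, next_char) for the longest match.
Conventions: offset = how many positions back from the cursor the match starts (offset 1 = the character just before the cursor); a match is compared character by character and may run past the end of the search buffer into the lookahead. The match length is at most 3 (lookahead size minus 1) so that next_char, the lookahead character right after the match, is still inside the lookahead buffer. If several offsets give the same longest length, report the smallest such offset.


Try each offset into the search buffer:
  offset=1 (pos 7, char 'f'): match length 3
  offset=2 (pos 6, char 'f'): match length 3
  offset=3 (pos 5, char 'f'): match length 3
  offset=4 (pos 4, char 'c'): match length 0
  offset=5 (pos 3, char 'f'): match length 1
  offset=6 (pos 2, char 'c'): match length 0
  offset=7 (pos 1, char 'f'): match length 1
  offset=8 (pos 0, char 'f'): match length 2
Longest match has length 3, found at offsets 1, 2, 3; take the smallest, offset 1.
next_char = character at position 8 + 3 = 11 -> 'b'

Best match: offset=1, length=3 (matching 'fff' starting at position 7)
LZ77 triple: (1, 3, 'b')


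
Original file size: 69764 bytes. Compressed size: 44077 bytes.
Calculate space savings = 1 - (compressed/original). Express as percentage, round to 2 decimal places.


ratio = compressed/original = 44077/69764 = 0.631802
savings = 1 - ratio = 1 - 0.631802 = 0.368198
as a percentage: 0.368198 * 100 = 36.82%

Space savings = 1 - 44077/69764 = 36.82%


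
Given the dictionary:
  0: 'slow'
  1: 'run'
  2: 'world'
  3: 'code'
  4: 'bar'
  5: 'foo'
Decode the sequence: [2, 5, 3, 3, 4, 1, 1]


Look up each index in the dictionary:
  2 -> 'world'
  5 -> 'foo'
  3 -> 'code'
  3 -> 'code'
  4 -> 'bar'
  1 -> 'run'
  1 -> 'run'

Decoded: "world foo code code bar run run"


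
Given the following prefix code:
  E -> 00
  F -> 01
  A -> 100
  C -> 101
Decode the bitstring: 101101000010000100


Decoding step by step:
Bits 101 -> C
Bits 101 -> C
Bits 00 -> E
Bits 00 -> E
Bits 100 -> A
Bits 00 -> E
Bits 100 -> A


Decoded message: CCEEAEA


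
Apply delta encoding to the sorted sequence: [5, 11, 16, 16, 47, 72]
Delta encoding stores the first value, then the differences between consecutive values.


First value: 5
Deltas:
  11 - 5 = 6
  16 - 11 = 5
  16 - 16 = 0
  47 - 16 = 31
  72 - 47 = 25


Delta encoded: [5, 6, 5, 0, 31, 25]


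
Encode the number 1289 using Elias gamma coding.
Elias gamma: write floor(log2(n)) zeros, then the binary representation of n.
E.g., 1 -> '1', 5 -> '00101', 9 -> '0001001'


num_bits = floor(log2(1289)) + 1 = 11
leading_zeros = num_bits - 1 = 10
binary(1289) = 10100001001

Elias gamma(1289) = '0000000000' + '10100001001' = 000000000010100001001 (21 bits)


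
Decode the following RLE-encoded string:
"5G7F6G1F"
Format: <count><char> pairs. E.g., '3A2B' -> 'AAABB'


Expanding each <count><char> pair:
  5G -> 'GGGGG'
  7F -> 'FFFFFFF'
  6G -> 'GGGGGG'
  1F -> 'F'

Decoded = GGGGGFFFFFFFGGGGGGF


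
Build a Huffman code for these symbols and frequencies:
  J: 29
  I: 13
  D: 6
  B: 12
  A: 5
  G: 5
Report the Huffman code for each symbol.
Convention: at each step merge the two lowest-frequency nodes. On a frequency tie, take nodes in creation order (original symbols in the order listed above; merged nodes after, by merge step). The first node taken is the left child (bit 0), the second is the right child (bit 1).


Huffman tree construction:
Step 1: Merge A(5) + G(5) = 10
Step 2: Merge D(6) + (A+G)(10) = 16
Step 3: Merge B(12) + I(13) = 25
Step 4: Merge (D+(A+G))(16) + (B+I)(25) = 41
Step 5: Merge J(29) + ((D+(A+G))+(B+I))(41) = 70
Read each symbol's code off the tree from the root (left child = 0, right child = 1).

Codes:
  J: 0 (length 1)
  I: 111 (length 3)
  D: 100 (length 3)
  B: 110 (length 3)
  A: 1010 (length 4)
  G: 1011 (length 4)
Average code length: 162/70 = 2.3143 bits/symbol


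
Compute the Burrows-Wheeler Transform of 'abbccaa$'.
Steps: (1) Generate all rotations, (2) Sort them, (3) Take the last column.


Rotations (sorted):
  0: $abbccaa -> last char: a
  1: a$abbcca -> last char: a
  2: aa$abbcc -> last char: c
  3: abbccaa$ -> last char: $
  4: bbccaa$a -> last char: a
  5: bccaa$ab -> last char: b
  6: caa$abbc -> last char: c
  7: ccaa$abb -> last char: b


BWT = aac$abcb


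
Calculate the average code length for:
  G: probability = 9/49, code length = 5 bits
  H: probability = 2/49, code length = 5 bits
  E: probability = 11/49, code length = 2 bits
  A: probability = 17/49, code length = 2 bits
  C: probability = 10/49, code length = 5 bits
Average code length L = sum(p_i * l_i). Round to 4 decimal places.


Weighted contributions p_i * l_i:
  G: (9/49) * 5 = 45/49
  H: (2/49) * 5 = 10/49
  E: (11/49) * 2 = 22/49
  A: (17/49) * 2 = 34/49
  C: (10/49) * 5 = 50/49
Sum = (45 + 10 + 22 + 34 + 50)/49 = 161/49

L = 161/49 = 3.2857 bits/symbol


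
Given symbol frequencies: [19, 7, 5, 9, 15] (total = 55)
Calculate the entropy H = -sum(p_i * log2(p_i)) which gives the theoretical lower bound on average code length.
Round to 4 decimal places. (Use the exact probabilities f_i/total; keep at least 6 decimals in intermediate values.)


Per-symbol terms -p_i * log2(p_i) with p_i = f_i/55:
  p = 19/55 = 0.345455: log2(p) = -1.533432, -p*log2(p) = 0.529731
  p = 7/55 = 0.127273: log2(p) = -2.974005, -p*log2(p) = 0.378510
  p = 5/55 = 0.090909: log2(p) = -3.459432, -p*log2(p) = 0.314494
  p = 9/55 = 0.163636: log2(p) = -2.611435, -p*log2(p) = 0.427326
  p = 15/55 = 0.272727: log2(p) = -1.874469, -p*log2(p) = 0.511219
H = 0.529731 + 0.378510 + 0.314494 + 0.427326 + 0.511219 = 2.161280

H = 2.1613 bits/symbol


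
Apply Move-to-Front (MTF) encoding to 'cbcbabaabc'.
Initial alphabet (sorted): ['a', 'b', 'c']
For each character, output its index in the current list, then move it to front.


MTF encoding:
'c': index 2 in ['a', 'b', 'c'] -> ['c', 'a', 'b']
'b': index 2 in ['c', 'a', 'b'] -> ['b', 'c', 'a']
'c': index 1 in ['b', 'c', 'a'] -> ['c', 'b', 'a']
'b': index 1 in ['c', 'b', 'a'] -> ['b', 'c', 'a']
'a': index 2 in ['b', 'c', 'a'] -> ['a', 'b', 'c']
'b': index 1 in ['a', 'b', 'c'] -> ['b', 'a', 'c']
'a': index 1 in ['b', 'a', 'c'] -> ['a', 'b', 'c']
'a': index 0 in ['a', 'b', 'c'] -> ['a', 'b', 'c']
'b': index 1 in ['a', 'b', 'c'] -> ['b', 'a', 'c']
'c': index 2 in ['b', 'a', 'c'] -> ['c', 'b', 'a']


Output: [2, 2, 1, 1, 2, 1, 1, 0, 1, 2]


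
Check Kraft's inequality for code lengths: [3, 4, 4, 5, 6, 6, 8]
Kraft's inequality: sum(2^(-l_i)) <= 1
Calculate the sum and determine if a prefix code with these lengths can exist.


Sum = 2^(-3) + 2^(-4) + 2^(-4) + 2^(-5) + 2^(-6) + 2^(-6) + 2^(-8)
    = 0.125 + 0.0625 + 0.0625 + 0.03125 + 0.015625 + 0.015625 + 0.00390625
    = 81/256 = 0.31640625
Since 0.31640625 <= 1, Kraft's inequality IS satisfied.
A prefix code with these lengths CAN exist.

Kraft sum = 0.31640625. Satisfied.


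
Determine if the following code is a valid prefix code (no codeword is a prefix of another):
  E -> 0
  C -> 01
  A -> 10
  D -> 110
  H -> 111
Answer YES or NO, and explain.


Checking each pair (does one codeword prefix another?):
  E='0' vs C='01': prefix -- VIOLATION

NO -- this is NOT a valid prefix code. E (0) is a prefix of C (01).


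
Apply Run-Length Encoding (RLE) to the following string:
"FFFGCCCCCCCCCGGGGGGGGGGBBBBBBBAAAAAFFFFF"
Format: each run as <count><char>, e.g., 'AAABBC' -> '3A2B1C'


Scanning runs left to right:
  i=0: run of 'F' x 3 -> '3F'
  i=3: run of 'G' x 1 -> '1G'
  i=4: run of 'C' x 9 -> '9C'
  i=13: run of 'G' x 10 -> '10G'
  i=23: run of 'B' x 7 -> '7B'
  i=30: run of 'A' x 5 -> '5A'
  i=35: run of 'F' x 5 -> '5F'

RLE = 3F1G9C10G7B5A5F


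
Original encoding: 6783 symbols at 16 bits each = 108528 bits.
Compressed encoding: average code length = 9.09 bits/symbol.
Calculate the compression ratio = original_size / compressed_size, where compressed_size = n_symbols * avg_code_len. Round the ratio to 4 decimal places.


original_size = n_symbols * orig_bits = 6783 * 16 = 108528 bits
compressed_size = n_symbols * avg_code_len = 6783 * 9.09 = 61657.47 bits
ratio = original_size / compressed_size = 108528 / 61657.47 = 1.7602

Compression ratio = 1.7602


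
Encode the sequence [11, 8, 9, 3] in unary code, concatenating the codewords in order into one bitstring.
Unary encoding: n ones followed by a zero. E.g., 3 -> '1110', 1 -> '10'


Encode each number as n ones followed by a terminating 0:
  11 -> 111111111110 (12 bits)
  8 -> 111111110 (9 bits)
  9 -> 1111111110 (10 bits)
  3 -> 1110 (4 bits)
Total length = 12 + 9 + 10 + 4 = 35 bits.

Unary([11, 8, 9, 3]) = 11111111111011111111011111111101110 (35 bits)


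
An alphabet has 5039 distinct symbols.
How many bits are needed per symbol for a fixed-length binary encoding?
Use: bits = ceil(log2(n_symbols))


log2(5039) = 12.2989
Bracket: 2^12 = 4096 < 5039 <= 2^13 = 8192
So ceil(log2(5039)) = 13

bits = ceil(log2(5039)) = ceil(12.2989) = 13 bits


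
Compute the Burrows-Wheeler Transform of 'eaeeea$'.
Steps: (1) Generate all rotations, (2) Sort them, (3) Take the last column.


Rotations (sorted):
  0: $eaeeea -> last char: a
  1: a$eaeee -> last char: e
  2: aeeea$e -> last char: e
  3: ea$eaee -> last char: e
  4: eaeeea$ -> last char: $
  5: eea$eae -> last char: e
  6: eeea$ea -> last char: a


BWT = aeee$ea


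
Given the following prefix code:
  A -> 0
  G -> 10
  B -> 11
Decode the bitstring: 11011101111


Decoding step by step:
Bits 11 -> B
Bits 0 -> A
Bits 11 -> B
Bits 10 -> G
Bits 11 -> B
Bits 11 -> B


Decoded message: BABGBB


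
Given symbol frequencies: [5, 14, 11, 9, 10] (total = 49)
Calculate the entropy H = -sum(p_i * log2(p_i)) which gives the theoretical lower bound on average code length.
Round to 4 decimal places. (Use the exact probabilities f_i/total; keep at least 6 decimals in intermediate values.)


Per-symbol terms -p_i * log2(p_i) with p_i = f_i/49:
  p = 5/49 = 0.102041: log2(p) = -3.292782, -p*log2(p) = 0.335998
  p = 14/49 = 0.285714: log2(p) = -1.807355, -p*log2(p) = 0.516387
  p = 11/49 = 0.224490: log2(p) = -2.155278, -p*log2(p) = 0.483838
  p = 9/49 = 0.183673: log2(p) = -2.444785, -p*log2(p) = 0.449042
  p = 10/49 = 0.204082: log2(p) = -2.292782, -p*log2(p) = 0.467915
H = 0.335998 + 0.516387 + 0.483838 + 0.449042 + 0.467915 = 2.253180

H = 2.2532 bits/symbol


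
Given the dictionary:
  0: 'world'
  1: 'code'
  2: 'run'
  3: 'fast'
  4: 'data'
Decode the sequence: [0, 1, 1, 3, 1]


Look up each index in the dictionary:
  0 -> 'world'
  1 -> 'code'
  1 -> 'code'
  3 -> 'fast'
  1 -> 'code'

Decoded: "world code code fast code"


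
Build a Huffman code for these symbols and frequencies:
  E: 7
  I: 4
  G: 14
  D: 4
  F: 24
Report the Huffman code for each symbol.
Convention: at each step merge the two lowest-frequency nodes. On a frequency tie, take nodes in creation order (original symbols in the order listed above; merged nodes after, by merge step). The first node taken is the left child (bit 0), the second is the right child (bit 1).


Huffman tree construction:
Step 1: Merge I(4) + D(4) = 8
Step 2: Merge E(7) + (I+D)(8) = 15
Step 3: Merge G(14) + (E+(I+D))(15) = 29
Step 4: Merge F(24) + (G+(E+(I+D)))(29) = 53
Read each symbol's code off the tree from the root (left child = 0, right child = 1).

Codes:
  E: 110 (length 3)
  I: 1110 (length 4)
  G: 10 (length 2)
  D: 1111 (length 4)
  F: 0 (length 1)
Average code length: 105/53 = 1.9811 bits/symbol
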